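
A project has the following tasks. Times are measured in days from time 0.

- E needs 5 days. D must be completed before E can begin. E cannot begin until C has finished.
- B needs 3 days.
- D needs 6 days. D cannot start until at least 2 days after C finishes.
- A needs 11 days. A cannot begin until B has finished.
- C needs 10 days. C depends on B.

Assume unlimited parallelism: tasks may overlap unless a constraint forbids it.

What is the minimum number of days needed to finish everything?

26

B has no prerequisites, so it starts at day 0 and finishes at day 3.
After B (finishes day 3), C can start at day 3 and finishes at day 13.
D cannot begin until C (finishes day 13, plus 2-day gap → day 15). It runs from day 15 to 15 + 6 = day 21.
E cannot start until D (finishes day 21); C (finishes day 13). The controlling bound is day 21, so E finishes at 21 + 5 = day 26.
After B (finishes day 3), A can start at day 3 and finishes at day 14.
All tasks are finished once the last one completes. Finish times: A at 14, B at 3, C at 13, D at 21, E at 26. The latest is day 26.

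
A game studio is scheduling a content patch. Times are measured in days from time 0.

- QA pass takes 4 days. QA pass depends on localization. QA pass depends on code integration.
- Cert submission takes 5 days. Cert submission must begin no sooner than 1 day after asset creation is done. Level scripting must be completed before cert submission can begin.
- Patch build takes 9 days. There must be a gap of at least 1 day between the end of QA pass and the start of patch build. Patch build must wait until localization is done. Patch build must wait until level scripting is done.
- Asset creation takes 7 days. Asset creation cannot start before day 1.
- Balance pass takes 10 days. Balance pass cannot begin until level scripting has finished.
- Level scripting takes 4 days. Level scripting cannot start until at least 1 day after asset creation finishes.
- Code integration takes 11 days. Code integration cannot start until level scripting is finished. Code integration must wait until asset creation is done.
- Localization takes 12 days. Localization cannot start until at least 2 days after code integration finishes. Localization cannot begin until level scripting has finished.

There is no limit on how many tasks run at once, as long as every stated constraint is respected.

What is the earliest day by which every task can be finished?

Asset creation cannot begin until its own release at day 1. It runs from day 1 to 1 + 7 = day 8.
Level scripting cannot begin until asset creation (finishes day 8, plus 1-day gap → day 9). It runs from day 9 to 9 + 4 = day 13.
For cert submission: asset creation (finishes day 8, plus 1-day gap → day 9); level scripting (finishes day 13). Taking the maximum gives a start of day 13, and it finishes at 13 + 5 = day 18.
Balance pass cannot begin until level scripting (finishes day 13). It runs from day 13 to 13 + 10 = day 23.
Code integration needs all of level scripting (finishes day 13); asset creation (finishes day 8). That puts its earliest start at day 13; it finishes at 13 + 11 = day 24.
Localization needs all of code integration (finishes day 24, plus 2-day gap → day 26); level scripting (finishes day 13). That puts its earliest start at day 26; it finishes at 26 + 12 = day 38.
QA pass needs all of localization (finishes day 38); code integration (finishes day 24). That puts its earliest start at day 38; it finishes at 38 + 4 = day 42.
For patch build: QA pass (finishes day 42, plus 1-day gap → day 43); localization (finishes day 38); level scripting (finishes day 13). Taking the maximum gives a start of day 43, and it finishes at 43 + 9 = day 52.
All tasks are finished once the last one completes. Finish times: Asset creation at 8, Level scripting at 13, Code integration at 24, Balance pass at 23, Localization at 38, QA pass at 42, Cert submission at 18, Patch build at 52. The latest is day 52.

52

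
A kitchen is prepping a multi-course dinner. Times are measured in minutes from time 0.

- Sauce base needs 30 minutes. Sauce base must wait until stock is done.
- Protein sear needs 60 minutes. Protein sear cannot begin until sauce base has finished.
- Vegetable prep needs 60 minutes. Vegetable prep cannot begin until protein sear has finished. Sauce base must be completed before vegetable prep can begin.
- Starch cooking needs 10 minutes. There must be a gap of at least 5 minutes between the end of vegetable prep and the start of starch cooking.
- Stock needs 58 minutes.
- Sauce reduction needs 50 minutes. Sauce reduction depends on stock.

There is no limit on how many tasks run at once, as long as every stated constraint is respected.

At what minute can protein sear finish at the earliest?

148

Nothing blocks stock, so it runs from minute 0 to minute 58.
Sauce base cannot begin until stock (finishes minute 58). It runs from minute 58 to 58 + 30 = minute 88.
Protein sear cannot begin until sauce base (finishes minute 88). It runs from minute 88 to 88 + 60 = minute 148.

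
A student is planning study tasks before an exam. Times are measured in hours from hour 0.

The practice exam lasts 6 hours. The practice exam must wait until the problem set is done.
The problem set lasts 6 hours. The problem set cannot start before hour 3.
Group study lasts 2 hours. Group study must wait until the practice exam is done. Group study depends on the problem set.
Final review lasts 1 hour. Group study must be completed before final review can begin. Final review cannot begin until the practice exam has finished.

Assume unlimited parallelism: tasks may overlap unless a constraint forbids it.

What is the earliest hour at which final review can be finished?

The problem set waits on its own release at hour 3, so it starts at hour 3 and finishes at 3 + 6 = hour 9.
After the problem set (finishes hour 9), the practice exam can start at hour 9 and finishes at hour 15.
Group study cannot start until the practice exam (finishes hour 15); the problem set (finishes hour 9). The controlling bound is hour 15, so group study finishes at 15 + 2 = hour 17.
Final review needs all of group study (finishes hour 17); the practice exam (finishes hour 15). That puts its earliest start at hour 17; it finishes at 17 + 1 = hour 18.

18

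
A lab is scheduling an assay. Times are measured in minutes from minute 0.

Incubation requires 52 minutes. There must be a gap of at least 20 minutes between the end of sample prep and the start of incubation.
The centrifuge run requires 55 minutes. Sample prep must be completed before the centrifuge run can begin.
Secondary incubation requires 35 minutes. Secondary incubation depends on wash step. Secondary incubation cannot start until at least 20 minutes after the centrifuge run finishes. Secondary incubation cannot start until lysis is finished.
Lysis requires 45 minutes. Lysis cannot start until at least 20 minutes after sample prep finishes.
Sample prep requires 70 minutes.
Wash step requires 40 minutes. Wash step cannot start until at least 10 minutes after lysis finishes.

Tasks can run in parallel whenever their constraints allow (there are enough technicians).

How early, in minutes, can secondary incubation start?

Sample prep has no prerequisites, so it starts at minute 0 and finishes at minute 70.
The centrifuge run waits on sample prep (finishes minute 70), so it starts at minute 70 and finishes at 70 + 55 = minute 125.
Lysis waits on sample prep (finishes minute 70, plus 20-minute gap → minute 90), so it starts at minute 90 and finishes at 90 + 45 = minute 135.
Wash step cannot begin until lysis (finishes minute 135, plus 10-minute gap → minute 145). It runs from minute 145 to 145 + 40 = minute 185.
Secondary incubation waits on wash step (finishes minute 185); the centrifuge run (finishes minute 125, plus 20-minute gap → minute 145); lysis (finishes minute 135). The latest of these is minute 185, which is the earliest secondary incubation can start.

185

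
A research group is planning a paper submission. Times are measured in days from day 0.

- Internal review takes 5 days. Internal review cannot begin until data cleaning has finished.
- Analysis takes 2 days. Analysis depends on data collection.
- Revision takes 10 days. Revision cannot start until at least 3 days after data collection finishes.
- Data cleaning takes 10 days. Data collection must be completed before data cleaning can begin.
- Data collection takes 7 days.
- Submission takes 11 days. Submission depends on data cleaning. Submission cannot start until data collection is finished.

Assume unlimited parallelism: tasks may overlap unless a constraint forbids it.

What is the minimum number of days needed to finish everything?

28

Data collection has no prerequisites, so it starts at day 0 and finishes at day 7.
Revision waits on data collection (finishes day 7, plus 3-day gap → day 10), so it starts at day 10 and finishes at 10 + 10 = day 20.
After data collection (finishes day 7), analysis can start at day 7 and finishes at day 9.
Data cleaning cannot begin until data collection (finishes day 7). It runs from day 7 to 7 + 10 = day 17.
For submission: data cleaning (finishes day 17); data collection (finishes day 7). Taking the maximum gives a start of day 17, and it finishes at 17 + 11 = day 28.
Internal review cannot begin until data cleaning (finishes day 17). It runs from day 17 to 17 + 5 = day 22.
All tasks are finished once the last one completes. Finish times: Data collection at 7, Data cleaning at 17, Analysis at 9, Internal review at 22, Revision at 20, Submission at 28. The latest is day 28.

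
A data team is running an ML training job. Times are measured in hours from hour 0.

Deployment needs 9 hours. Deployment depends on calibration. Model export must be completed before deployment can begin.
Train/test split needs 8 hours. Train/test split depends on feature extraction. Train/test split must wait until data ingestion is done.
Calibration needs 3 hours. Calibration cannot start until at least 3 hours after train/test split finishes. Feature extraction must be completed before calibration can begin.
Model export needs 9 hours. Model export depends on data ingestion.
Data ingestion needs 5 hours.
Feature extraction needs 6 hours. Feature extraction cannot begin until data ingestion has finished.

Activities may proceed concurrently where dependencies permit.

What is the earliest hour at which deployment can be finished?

34

Nothing blocks data ingestion, so it runs from hour 0 to hour 5.
Model export waits on data ingestion (finishes hour 5), so it starts at hour 5 and finishes at 5 + 9 = hour 14.
Feature extraction waits on data ingestion (finishes hour 5), so it starts at hour 5 and finishes at 5 + 6 = hour 11.
Train/test split needs all of feature extraction (finishes hour 11); data ingestion (finishes hour 5). That puts its earliest start at hour 11; it finishes at 11 + 8 = hour 19.
Calibration needs all of train/test split (finishes hour 19, plus 3-hour gap → hour 22); feature extraction (finishes hour 11). That puts its earliest start at hour 22; it finishes at 22 + 3 = hour 25.
Deployment cannot start until calibration (finishes hour 25); model export (finishes hour 14). The controlling bound is hour 25, so deployment finishes at 25 + 9 = hour 34.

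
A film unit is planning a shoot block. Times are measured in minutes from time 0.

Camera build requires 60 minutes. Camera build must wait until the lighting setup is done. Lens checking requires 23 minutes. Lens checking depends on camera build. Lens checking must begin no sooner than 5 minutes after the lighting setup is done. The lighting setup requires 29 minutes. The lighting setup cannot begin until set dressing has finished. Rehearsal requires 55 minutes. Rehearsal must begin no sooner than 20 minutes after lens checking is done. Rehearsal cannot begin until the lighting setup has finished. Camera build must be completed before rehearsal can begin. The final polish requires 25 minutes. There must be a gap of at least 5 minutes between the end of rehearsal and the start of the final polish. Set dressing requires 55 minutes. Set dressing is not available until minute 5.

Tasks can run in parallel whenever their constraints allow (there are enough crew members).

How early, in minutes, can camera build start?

89

Set dressing cannot begin until its own release at minute 5. It runs from minute 5 to 5 + 55 = minute 60.
The lighting setup waits on set dressing (finishes minute 60), so it starts at minute 60 and finishes at 60 + 29 = minute 89.
Camera build waits on the lighting setup (finishes minute 89), so the earliest it can start is minute 89.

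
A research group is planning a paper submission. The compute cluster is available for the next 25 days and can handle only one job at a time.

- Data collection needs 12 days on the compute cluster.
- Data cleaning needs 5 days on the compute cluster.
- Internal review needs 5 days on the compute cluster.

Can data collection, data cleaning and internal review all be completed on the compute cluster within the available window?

Yes

Running back to back, the jobs need 12 + 5 + 5 = 22 days on the compute cluster.
Since 22 ≤ 25, they fit within the window.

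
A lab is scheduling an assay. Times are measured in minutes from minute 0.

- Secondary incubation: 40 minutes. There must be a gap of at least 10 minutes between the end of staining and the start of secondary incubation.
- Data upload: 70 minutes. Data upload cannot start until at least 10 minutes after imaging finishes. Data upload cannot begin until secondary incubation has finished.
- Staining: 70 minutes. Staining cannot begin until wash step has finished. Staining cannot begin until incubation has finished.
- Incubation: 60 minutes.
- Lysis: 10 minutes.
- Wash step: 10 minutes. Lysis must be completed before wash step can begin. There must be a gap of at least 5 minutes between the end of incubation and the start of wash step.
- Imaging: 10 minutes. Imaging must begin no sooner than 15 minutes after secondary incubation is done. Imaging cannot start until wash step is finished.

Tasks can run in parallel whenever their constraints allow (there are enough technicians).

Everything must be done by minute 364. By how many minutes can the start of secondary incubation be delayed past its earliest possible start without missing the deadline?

64

Incubation can start immediately at minute 0; it finishes at minute 60.
Lysis has no prerequisites, so it starts at minute 0 and finishes at minute 10.
Wash step has to wait for lysis (finishes minute 10); incubation (finishes minute 60, plus 5-minute gap → minute 65). The latest of these is minute 65, so wash step runs minute 65 to 65 + 10 = minute 75.
Staining cannot start until wash step (finishes minute 75); incubation (finishes minute 60). The controlling bound is minute 75, so staining finishes at 75 + 70 = minute 145.
After staining (finishes minute 145, plus 10-minute gap → minute 155), secondary incubation can start at minute 155 and finishes at minute 195.

Working backward from the deadline:
Data upload must finish by minute 364; it takes 70 minutes, so it must start by 364 − 70 = minute 294.
Imaging feeds into data upload (must start by minute 294, minus 10-minute gap → minute 284); so imaging must finish by minute 284 and therefore start by minute 274.
Secondary incubation has several dependents: imaging (must start by minute 274, minus 15-minute gap → minute 259); data upload (must start by minute 294). The earliest of those limits is minute 259, so secondary incubation must start by 259 − 40 = minute 219.
So secondary incubation can start as early as minute 155 and as late as minute 219, giving 219 − 155 = 64 minutes of slack.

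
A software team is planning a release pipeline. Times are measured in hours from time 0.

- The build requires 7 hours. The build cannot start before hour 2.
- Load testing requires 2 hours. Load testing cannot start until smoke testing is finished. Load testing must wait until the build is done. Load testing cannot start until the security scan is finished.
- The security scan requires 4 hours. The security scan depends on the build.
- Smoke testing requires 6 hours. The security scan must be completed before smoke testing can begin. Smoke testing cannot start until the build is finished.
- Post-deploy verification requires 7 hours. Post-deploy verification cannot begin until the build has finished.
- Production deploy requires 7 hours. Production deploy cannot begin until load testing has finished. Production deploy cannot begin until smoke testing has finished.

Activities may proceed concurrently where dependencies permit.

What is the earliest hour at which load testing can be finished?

21

The build cannot begin until its own release at hour 2. It runs from hour 2 to 2 + 7 = hour 9.
After the build (finishes hour 9), the security scan can start at hour 9 and finishes at hour 13.
For smoke testing: the security scan (finishes hour 13); the build (finishes hour 9). Taking the maximum gives a start of hour 13, and it finishes at 13 + 6 = hour 19.
Load testing cannot start until smoke testing (finishes hour 19); the build (finishes hour 9); the security scan (finishes hour 13). The controlling bound is hour 19, so load testing finishes at 19 + 2 = hour 21.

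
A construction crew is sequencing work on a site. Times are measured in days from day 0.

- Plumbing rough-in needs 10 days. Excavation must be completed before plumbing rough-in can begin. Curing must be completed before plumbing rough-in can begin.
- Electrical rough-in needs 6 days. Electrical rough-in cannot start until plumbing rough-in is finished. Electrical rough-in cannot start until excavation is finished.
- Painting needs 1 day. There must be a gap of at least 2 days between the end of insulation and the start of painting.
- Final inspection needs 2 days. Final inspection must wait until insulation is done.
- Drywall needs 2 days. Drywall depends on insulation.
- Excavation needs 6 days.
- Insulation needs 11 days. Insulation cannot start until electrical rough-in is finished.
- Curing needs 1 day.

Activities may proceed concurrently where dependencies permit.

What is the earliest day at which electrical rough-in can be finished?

22

Nothing blocks curing, so it runs from day 0 to day 1.
Excavation has no prerequisites, so it starts at day 0 and finishes at day 6.
For plumbing rough-in: excavation (finishes day 6); curing (finishes day 1). Taking the maximum gives a start of day 6, and it finishes at 6 + 10 = day 16.
Electrical rough-in has to wait for plumbing rough-in (finishes day 16); excavation (finishes day 6). The latest of these is day 16, so electrical rough-in runs day 16 to 16 + 6 = day 22.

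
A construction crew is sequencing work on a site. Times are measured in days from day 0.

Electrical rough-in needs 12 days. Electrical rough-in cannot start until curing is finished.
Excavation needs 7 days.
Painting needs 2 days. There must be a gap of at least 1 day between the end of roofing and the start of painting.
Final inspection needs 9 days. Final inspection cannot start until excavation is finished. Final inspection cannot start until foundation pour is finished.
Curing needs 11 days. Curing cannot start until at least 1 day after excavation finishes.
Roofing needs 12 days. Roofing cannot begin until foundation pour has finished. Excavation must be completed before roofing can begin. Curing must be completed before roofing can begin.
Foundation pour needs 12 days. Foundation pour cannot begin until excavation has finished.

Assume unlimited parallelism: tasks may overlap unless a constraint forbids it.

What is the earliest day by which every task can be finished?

Excavation can start immediately at day 0; it finishes at day 7.
Curing cannot begin until excavation (finishes day 7, plus 1-day gap → day 8). It runs from day 8 to 8 + 11 = day 19.
After curing (finishes day 19), electrical rough-in can start at day 19 and finishes at day 31.
After excavation (finishes day 7), foundation pour can start at day 7 and finishes at day 19.
Final inspection cannot start until excavation (finishes day 7); foundation pour (finishes day 19). The controlling bound is day 19, so final inspection finishes at 19 + 9 = day 28.
Roofing cannot start until foundation pour (finishes day 19); excavation (finishes day 7); curing (finishes day 19). The controlling bound is day 19, so roofing finishes at 19 + 12 = day 31.
Painting cannot begin until roofing (finishes day 31, plus 1-day gap → day 32). It runs from day 32 to 32 + 2 = day 34.
All tasks are finished once the last one completes. Finish times: Excavation at 7, Foundation pour at 19, Curing at 19, Roofing at 31, Electrical rough-in at 31, Painting at 34, Final inspection at 28. The latest is day 34.

34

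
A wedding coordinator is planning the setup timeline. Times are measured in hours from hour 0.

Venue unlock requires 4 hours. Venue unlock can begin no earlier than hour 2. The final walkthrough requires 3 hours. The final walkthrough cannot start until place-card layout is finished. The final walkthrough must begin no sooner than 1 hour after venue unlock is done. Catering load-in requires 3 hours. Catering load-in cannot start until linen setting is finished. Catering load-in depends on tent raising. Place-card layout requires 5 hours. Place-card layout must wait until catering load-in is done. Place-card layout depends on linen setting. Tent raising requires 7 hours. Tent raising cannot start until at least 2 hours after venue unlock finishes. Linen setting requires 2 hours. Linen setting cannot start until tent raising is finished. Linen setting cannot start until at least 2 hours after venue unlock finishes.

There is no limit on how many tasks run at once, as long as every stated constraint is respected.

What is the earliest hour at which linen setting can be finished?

Venue unlock cannot begin until its own release at hour 2. It runs from hour 2 to 2 + 4 = hour 6.
Tent raising waits on venue unlock (finishes hour 6, plus 2-hour gap → hour 8), so it starts at hour 8 and finishes at 8 + 7 = hour 15.
Linen setting cannot start until tent raising (finishes hour 15); venue unlock (finishes hour 6, plus 2-hour gap → hour 8). The controlling bound is hour 15, so linen setting finishes at 15 + 2 = hour 17.

17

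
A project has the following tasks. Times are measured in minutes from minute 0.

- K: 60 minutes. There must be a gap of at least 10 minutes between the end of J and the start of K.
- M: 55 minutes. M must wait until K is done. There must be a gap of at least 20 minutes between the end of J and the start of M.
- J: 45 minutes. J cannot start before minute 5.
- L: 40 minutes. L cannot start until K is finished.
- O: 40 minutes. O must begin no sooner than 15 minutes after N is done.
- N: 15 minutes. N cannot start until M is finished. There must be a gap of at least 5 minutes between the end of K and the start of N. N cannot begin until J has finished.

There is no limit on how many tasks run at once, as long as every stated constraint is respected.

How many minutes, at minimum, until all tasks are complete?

After its own release at minute 5, J can start at minute 5 and finishes at minute 50.
K cannot begin until J (finishes minute 50, plus 10-minute gap → minute 60). It runs from minute 60 to 60 + 60 = minute 120.
M needs all of K (finishes minute 120); J (finishes minute 50, plus 20-minute gap → minute 70). That puts its earliest start at minute 120; it finishes at 120 + 55 = minute 175.
N needs all of M (finishes minute 175); K (finishes minute 120, plus 5-minute gap → minute 125); J (finishes minute 50). That puts its earliest start at minute 175; it finishes at 175 + 15 = minute 190.
O waits on N (finishes minute 190, plus 15-minute gap → minute 205), so it starts at minute 205 and finishes at 205 + 40 = minute 245.
After K (finishes minute 120), L can start at minute 120 and finishes at minute 160.
All tasks are finished once the last one completes. Finish times: J at 50, K at 120, L at 160, M at 175, N at 190, O at 245. The latest is minute 245.

245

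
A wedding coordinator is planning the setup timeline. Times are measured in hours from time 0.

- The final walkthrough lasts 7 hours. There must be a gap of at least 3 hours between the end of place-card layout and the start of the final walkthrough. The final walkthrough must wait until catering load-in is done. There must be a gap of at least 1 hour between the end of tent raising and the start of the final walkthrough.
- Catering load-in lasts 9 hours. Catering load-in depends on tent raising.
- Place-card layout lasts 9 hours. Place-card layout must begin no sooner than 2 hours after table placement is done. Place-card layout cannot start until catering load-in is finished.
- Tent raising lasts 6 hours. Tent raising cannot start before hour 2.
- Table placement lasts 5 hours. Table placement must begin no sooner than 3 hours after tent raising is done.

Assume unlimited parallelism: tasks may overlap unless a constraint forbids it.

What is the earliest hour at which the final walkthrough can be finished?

After its own release at hour 2, tent raising can start at hour 2 and finishes at hour 8.
After tent raising (finishes hour 8), catering load-in can start at hour 8 and finishes at hour 17.
Table placement waits on tent raising (finishes hour 8, plus 3-hour gap → hour 11), so it starts at hour 11 and finishes at 11 + 5 = hour 16.
For place-card layout: table placement (finishes hour 16, plus 2-hour gap → hour 18); catering load-in (finishes hour 17). Taking the maximum gives a start of hour 18, and it finishes at 18 + 9 = hour 27.
The final walkthrough cannot start until place-card layout (finishes hour 27, plus 3-hour gap → hour 30); catering load-in (finishes hour 17); tent raising (finishes hour 8, plus 1-hour gap → hour 9). The controlling bound is hour 30, so the final walkthrough finishes at 30 + 7 = hour 37.

37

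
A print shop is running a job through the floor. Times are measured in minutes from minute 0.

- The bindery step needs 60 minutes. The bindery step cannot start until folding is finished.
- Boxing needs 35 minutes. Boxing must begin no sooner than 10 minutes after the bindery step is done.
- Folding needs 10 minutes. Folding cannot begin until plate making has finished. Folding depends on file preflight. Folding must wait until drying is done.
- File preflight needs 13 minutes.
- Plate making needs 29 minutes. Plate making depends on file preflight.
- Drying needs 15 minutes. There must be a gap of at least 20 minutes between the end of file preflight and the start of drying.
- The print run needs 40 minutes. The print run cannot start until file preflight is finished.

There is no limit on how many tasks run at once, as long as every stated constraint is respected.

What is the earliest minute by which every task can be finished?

163

Nothing blocks file preflight, so it runs from minute 0 to minute 13.
Drying waits on file preflight (finishes minute 13, plus 20-minute gap → minute 33), so it starts at minute 33 and finishes at 33 + 15 = minute 48.
The print run waits on file preflight (finishes minute 13), so it starts at minute 13 and finishes at 13 + 40 = minute 53.
Plate making waits on file preflight (finishes minute 13), so it starts at minute 13 and finishes at 13 + 29 = minute 42.
Folding has to wait for plate making (finishes minute 42); file preflight (finishes minute 13); drying (finishes minute 48). The latest of these is minute 48, so folding runs minute 48 to 48 + 10 = minute 58.
After folding (finishes minute 58), the bindery step can start at minute 58 and finishes at minute 118.
After the bindery step (finishes minute 118, plus 10-minute gap → minute 128), boxing can start at minute 128 and finishes at minute 163.
All tasks are finished once the last one completes. Finish times: File preflight at 13, Plate making at 42, The print run at 53, Drying at 48, Folding at 58, The bindery step at 118, Boxing at 163. The latest is minute 163.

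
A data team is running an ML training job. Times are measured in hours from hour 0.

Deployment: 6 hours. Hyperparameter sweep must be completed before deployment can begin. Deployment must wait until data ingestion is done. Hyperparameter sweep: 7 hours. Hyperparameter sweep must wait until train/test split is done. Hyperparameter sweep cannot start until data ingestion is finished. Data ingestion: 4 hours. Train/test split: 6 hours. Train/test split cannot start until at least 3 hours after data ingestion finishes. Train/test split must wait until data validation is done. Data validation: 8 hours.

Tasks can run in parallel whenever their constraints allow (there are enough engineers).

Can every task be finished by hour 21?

No

Data validation can start immediately at hour 0; it finishes at hour 8.
Nothing blocks data ingestion, so it runs from hour 0 to hour 4.
Train/test split needs all of data ingestion (finishes hour 4, plus 3-hour gap → hour 7); data validation (finishes hour 8). That puts its earliest start at hour 8; it finishes at 8 + 6 = hour 14.
Hyperparameter sweep needs all of train/test split (finishes hour 14); data ingestion (finishes hour 4). That puts its earliest start at hour 14; it finishes at 14 + 7 = hour 21.
Deployment has to wait for hyperparameter sweep (finishes hour 21); data ingestion (finishes hour 4). The latest of these is hour 21, so deployment runs hour 21 to 21 + 6 = hour 27.
The earliest everything can be done is hour 27, which is after the deadline of 21, so it is not possible.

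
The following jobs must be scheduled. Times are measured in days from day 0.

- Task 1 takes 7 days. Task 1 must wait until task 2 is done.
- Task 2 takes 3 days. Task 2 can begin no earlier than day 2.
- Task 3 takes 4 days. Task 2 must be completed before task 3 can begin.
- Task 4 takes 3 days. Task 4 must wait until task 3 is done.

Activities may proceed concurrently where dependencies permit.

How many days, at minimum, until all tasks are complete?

12

Task 2 cannot begin until its own release at day 2. It runs from day 2 to 2 + 3 = day 5.
Task 3 waits on task 2 (finishes day 5), so it starts at day 5 and finishes at 5 + 4 = day 9.
After task 3 (finishes day 9), task 4 can start at day 9 and finishes at day 12.
After task 2 (finishes day 5), task 1 can start at day 5 and finishes at day 12.
All tasks are finished once the last one completes. Finish times: Task 1 at 12, Task 2 at 5, Task 3 at 9, Task 4 at 12. The latest is day 12.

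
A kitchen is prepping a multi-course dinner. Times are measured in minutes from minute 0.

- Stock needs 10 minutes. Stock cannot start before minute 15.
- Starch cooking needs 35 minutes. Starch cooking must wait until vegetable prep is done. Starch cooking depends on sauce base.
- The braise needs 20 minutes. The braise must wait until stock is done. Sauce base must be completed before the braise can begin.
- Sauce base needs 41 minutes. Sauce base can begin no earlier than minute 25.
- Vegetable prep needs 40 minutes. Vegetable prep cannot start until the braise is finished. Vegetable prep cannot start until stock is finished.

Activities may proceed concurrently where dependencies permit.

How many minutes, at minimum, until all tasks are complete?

Sauce base waits on its own release at minute 25, so it starts at minute 25 and finishes at 25 + 41 = minute 66.
After its own release at minute 15, stock can start at minute 15 and finishes at minute 25.
The braise has to wait for stock (finishes minute 25); sauce base (finishes minute 66). The latest of these is minute 66, so the braise runs minute 66 to 66 + 20 = minute 86.
Vegetable prep needs all of the braise (finishes minute 86); stock (finishes minute 25). That puts its earliest start at minute 86; it finishes at 86 + 40 = minute 126.
Starch cooking needs all of vegetable prep (finishes minute 126); sauce base (finishes minute 66). That puts its earliest start at minute 126; it finishes at 126 + 35 = minute 161.
All tasks are finished once the last one completes. Finish times: Stock at 25, Sauce base at 66, The braise at 86, Vegetable prep at 126, Starch cooking at 161. The latest is minute 161.

161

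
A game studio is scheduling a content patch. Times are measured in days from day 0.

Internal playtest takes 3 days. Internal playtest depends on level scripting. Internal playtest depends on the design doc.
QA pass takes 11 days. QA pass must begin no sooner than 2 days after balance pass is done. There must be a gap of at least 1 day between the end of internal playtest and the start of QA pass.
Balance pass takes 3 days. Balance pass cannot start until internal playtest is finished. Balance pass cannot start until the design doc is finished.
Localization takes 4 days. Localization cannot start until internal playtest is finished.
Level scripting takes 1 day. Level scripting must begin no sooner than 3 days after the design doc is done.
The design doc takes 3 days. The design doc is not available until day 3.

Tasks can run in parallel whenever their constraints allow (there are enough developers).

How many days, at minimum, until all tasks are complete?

The design doc waits on its own release at day 3, so it starts at day 3 and finishes at 3 + 3 = day 6.
After the design doc (finishes day 6, plus 3-day gap → day 9), level scripting can start at day 9 and finishes at day 10.
Internal playtest has to wait for level scripting (finishes day 10); the design doc (finishes day 6). The latest of these is day 10, so internal playtest runs day 10 to 10 + 3 = day 13.
Localization waits on internal playtest (finishes day 13), so it starts at day 13 and finishes at 13 + 4 = day 17.
Balance pass cannot start until internal playtest (finishes day 13); the design doc (finishes day 6). The controlling bound is day 13, so balance pass finishes at 13 + 3 = day 16.
QA pass needs all of balance pass (finishes day 16, plus 2-day gap → day 18); internal playtest (finishes day 13, plus 1-day gap → day 14). That puts its earliest start at day 18; it finishes at 18 + 11 = day 29.
All tasks are finished once the last one completes. Finish times: The design doc at 6, Level scripting at 10, Internal playtest at 13, Balance pass at 16, Localization at 17, QA pass at 29. The latest is day 29.

29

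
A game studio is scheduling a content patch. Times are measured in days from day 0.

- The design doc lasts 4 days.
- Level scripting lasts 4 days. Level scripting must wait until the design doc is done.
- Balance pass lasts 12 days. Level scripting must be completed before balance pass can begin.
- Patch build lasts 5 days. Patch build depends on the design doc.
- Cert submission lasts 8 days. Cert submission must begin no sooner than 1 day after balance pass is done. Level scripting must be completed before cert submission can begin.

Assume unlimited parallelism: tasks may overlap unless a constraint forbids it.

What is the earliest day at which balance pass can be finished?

Nothing blocks the design doc, so it runs from day 0 to day 4.
Level scripting waits on the design doc (finishes day 4), so it starts at day 4 and finishes at 4 + 4 = day 8.
Balance pass cannot begin until level scripting (finishes day 8). It runs from day 8 to 8 + 12 = day 20.

20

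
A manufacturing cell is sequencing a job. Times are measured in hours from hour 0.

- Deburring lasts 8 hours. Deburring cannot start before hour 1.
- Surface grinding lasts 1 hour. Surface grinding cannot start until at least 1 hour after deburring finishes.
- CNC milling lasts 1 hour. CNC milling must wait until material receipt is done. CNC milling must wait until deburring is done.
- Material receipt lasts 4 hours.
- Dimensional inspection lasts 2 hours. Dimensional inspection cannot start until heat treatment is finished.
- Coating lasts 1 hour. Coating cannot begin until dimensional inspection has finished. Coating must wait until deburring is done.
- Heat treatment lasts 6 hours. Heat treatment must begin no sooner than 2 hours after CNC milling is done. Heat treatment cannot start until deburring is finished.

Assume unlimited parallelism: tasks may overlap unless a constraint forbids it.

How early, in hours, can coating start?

20

After its own release at hour 1, deburring can start at hour 1 and finishes at hour 9.
Material receipt has no prerequisites, so it starts at hour 0 and finishes at hour 4.
For CNC milling: material receipt (finishes hour 4); deburring (finishes hour 9). Taking the maximum gives a start of hour 9, and it finishes at 9 + 1 = hour 10.
Heat treatment cannot start until CNC milling (finishes hour 10, plus 2-hour gap → hour 12); deburring (finishes hour 9). The controlling bound is hour 12, so heat treatment finishes at 12 + 6 = hour 18.
Dimensional inspection cannot begin until heat treatment (finishes hour 18). It runs from hour 18 to 18 + 2 = hour 20.
Coating waits on dimensional inspection (finishes hour 20); deburring (finishes hour 9). The latest of these is hour 20, which is the earliest coating can start.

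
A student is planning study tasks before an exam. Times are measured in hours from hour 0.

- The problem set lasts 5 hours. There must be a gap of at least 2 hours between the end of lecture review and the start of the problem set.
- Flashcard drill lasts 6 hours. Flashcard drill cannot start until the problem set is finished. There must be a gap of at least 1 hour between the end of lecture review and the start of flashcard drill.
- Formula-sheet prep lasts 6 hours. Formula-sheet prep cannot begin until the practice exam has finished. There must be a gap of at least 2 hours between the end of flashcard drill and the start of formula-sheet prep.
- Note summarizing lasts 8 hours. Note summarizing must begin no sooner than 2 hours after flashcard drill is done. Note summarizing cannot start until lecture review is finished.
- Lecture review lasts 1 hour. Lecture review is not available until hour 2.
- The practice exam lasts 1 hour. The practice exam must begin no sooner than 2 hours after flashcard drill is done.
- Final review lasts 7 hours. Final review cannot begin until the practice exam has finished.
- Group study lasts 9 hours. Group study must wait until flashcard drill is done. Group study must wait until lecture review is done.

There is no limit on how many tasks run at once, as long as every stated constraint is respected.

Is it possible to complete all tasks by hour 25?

No

Lecture review waits on its own release at hour 2, so it starts at hour 2 and finishes at 2 + 1 = hour 3.
The problem set waits on lecture review (finishes hour 3, plus 2-hour gap → hour 5), so it starts at hour 5 and finishes at 5 + 5 = hour 10.
Flashcard drill cannot start until the problem set (finishes hour 10); lecture review (finishes hour 3, plus 1-hour gap → hour 4). The controlling bound is hour 10, so flashcard drill finishes at 10 + 6 = hour 16.
For note summarizing: flashcard drill (finishes hour 16, plus 2-hour gap → hour 18); lecture review (finishes hour 3). Taking the maximum gives a start of hour 18, and it finishes at 18 + 8 = hour 26.
Group study needs all of flashcard drill (finishes hour 16); lecture review (finishes hour 3). That puts its earliest start at hour 16; it finishes at 16 + 9 = hour 25.
The practice exam waits on flashcard drill (finishes hour 16, plus 2-hour gap → hour 18), so it starts at hour 18 and finishes at 18 + 1 = hour 19.
Final review waits on the practice exam (finishes hour 19), so it starts at hour 19 and finishes at 19 + 7 = hour 26.
Formula-sheet prep needs all of the practice exam (finishes hour 19); flashcard drill (finishes hour 16, plus 2-hour gap → hour 18). That puts its earliest start at hour 19; it finishes at 19 + 6 = hour 25.
The earliest everything can be done is hour 26, which is after the deadline of 25, so it is not possible.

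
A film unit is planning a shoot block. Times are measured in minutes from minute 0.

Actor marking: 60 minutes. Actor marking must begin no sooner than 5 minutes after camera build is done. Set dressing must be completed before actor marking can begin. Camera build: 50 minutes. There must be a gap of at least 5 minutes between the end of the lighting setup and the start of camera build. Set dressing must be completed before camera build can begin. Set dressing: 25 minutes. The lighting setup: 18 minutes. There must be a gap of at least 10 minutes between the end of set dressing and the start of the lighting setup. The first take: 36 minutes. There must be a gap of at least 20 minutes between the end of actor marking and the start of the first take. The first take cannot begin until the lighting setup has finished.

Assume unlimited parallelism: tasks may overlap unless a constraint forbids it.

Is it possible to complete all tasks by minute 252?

Yes

Set dressing has no prerequisites, so it starts at minute 0 and finishes at minute 25.
After set dressing (finishes minute 25, plus 10-minute gap → minute 35), the lighting setup can start at minute 35 and finishes at minute 53.
Camera build needs all of the lighting setup (finishes minute 53, plus 5-minute gap → minute 58); set dressing (finishes minute 25). That puts its earliest start at minute 58; it finishes at 58 + 50 = minute 108.
Actor marking needs all of camera build (finishes minute 108, plus 5-minute gap → minute 113); set dressing (finishes minute 25). That puts its earliest start at minute 113; it finishes at 113 + 60 = minute 173.
The first take needs all of actor marking (finishes minute 173, plus 20-minute gap → minute 193); the lighting setup (finishes minute 53). That puts its earliest start at minute 193; it finishes at 193 + 36 = minute 229.
Every task is finished by minute 229, which is no later than the deadline of 252, so the schedule is feasible.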